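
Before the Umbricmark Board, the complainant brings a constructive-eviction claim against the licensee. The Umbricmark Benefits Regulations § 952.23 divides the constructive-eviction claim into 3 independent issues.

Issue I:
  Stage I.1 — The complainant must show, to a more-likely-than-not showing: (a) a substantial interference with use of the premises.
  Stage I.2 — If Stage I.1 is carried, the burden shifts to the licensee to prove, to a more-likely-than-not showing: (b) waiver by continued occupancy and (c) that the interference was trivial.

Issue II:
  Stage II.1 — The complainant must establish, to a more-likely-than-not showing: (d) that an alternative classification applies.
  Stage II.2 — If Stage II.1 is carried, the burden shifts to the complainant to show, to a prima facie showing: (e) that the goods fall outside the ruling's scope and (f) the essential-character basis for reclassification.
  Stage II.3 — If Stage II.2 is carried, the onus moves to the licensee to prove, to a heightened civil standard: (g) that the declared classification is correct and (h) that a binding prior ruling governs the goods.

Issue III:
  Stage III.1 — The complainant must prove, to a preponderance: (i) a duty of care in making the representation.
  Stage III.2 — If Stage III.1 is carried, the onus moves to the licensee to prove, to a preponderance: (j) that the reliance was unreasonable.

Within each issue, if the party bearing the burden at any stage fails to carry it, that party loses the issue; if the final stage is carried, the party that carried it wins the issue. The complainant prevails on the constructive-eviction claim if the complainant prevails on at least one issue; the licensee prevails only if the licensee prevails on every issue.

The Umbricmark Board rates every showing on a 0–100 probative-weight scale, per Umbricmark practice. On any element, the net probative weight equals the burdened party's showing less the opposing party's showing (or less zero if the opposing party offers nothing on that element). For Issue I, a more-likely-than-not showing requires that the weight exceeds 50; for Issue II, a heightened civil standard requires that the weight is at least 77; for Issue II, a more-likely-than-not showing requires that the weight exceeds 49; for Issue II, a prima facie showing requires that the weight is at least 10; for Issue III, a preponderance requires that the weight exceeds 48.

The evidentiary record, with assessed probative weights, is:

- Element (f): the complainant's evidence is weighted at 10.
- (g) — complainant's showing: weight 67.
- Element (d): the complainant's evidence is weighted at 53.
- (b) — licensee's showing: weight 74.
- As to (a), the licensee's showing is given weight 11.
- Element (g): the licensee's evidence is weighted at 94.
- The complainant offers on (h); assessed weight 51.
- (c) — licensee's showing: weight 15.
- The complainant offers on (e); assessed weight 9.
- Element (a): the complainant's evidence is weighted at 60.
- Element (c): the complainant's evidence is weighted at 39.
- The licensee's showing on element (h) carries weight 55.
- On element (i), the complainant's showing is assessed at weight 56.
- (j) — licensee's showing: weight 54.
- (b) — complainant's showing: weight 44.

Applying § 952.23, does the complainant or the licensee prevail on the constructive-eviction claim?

licensee

— Issue I —
Stage I.1 — burden on complainant; standard: a more-likely-than-not showing (weight exceeds 50).
    (a): 60 − 11 = 49 ≤ 50 [not met]
  Stage I.1 not carried; the complainant fails its burden.
The licensee prevails on this issue.
— Issue II —
At Stage II.1 the complainant must meet a more-likely-than-not showing (weight exceeds 49): on (d) the weight is 53, which does exceed 49, so (d) meets the standard.
  Stage II.1 is satisfied; the complainant continues to bear the burden.
At Stage II.2 the complainant must meet a prima facie showing (weight is at least 10): on (e) the weight is 9, < 10, so (e) does not meet the standard; on (f) the weight is 10, which does reach 10, so (f) meets the standard.
  The complainant does not carry Stage II.2.
The licensee prevails on this issue.
— Issue III —
At Stage III.1 the complainant must meet a preponderance (weight exceeds 48): on (i) the weight is 56, > 48, so (i) meets the standard.
  The complainant carries Stage III.1; the licensee now bears the burden.
At Stage III.2 the licensee must meet a preponderance (weight exceeds 48): on (j) the weight is 54, > 48, so (j) meets the standard.
  All elements met at the final stage.
All stages carried — the licensee prevails on this issue.
Per-issue: Issue I → licensee; Issue II → licensee; Issue III → licensee. The complainant must prevail on at least one issue; overall, the licensee prevails.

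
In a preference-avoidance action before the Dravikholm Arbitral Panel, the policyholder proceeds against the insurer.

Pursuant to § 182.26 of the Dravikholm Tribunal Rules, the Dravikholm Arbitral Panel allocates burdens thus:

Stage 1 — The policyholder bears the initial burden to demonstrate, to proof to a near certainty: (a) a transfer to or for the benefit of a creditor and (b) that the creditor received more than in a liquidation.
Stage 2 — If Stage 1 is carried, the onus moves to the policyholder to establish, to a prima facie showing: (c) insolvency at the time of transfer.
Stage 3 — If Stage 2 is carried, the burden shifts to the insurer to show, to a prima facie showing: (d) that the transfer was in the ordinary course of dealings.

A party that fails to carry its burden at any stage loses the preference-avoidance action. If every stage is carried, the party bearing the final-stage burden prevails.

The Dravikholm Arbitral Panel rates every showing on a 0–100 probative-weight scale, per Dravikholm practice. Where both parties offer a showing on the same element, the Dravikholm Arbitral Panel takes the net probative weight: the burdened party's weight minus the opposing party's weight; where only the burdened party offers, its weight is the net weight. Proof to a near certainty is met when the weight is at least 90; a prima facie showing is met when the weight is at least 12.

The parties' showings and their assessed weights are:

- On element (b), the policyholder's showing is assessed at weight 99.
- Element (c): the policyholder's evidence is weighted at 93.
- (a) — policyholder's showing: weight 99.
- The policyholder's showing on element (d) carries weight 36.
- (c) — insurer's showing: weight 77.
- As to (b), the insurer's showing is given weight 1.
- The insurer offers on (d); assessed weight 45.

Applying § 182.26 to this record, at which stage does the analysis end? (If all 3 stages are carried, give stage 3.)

Stage 1 (policyholder, proof to a near certainty, weight is at least 90): (a) 99 ≥ 90 — meets; (b) net 99−1=98 ≥ 90 — meets.
  Stage 1 is satisfied; the policyholder continues to bear the burden.
Stage 2 (policyholder, a prima facie showing, weight is at least 12): (c) net 93−77=16 ≥ 12 — meets.
  The policyholder carries Stage 2; the insurer now bears the burden.
Stage 3 (insurer, a prima facie showing, weight is at least 12): (d) net 45−36=9 < 12 — fails.
  The insurer does not carry Stage 3.
The policyholder prevails.

stage 3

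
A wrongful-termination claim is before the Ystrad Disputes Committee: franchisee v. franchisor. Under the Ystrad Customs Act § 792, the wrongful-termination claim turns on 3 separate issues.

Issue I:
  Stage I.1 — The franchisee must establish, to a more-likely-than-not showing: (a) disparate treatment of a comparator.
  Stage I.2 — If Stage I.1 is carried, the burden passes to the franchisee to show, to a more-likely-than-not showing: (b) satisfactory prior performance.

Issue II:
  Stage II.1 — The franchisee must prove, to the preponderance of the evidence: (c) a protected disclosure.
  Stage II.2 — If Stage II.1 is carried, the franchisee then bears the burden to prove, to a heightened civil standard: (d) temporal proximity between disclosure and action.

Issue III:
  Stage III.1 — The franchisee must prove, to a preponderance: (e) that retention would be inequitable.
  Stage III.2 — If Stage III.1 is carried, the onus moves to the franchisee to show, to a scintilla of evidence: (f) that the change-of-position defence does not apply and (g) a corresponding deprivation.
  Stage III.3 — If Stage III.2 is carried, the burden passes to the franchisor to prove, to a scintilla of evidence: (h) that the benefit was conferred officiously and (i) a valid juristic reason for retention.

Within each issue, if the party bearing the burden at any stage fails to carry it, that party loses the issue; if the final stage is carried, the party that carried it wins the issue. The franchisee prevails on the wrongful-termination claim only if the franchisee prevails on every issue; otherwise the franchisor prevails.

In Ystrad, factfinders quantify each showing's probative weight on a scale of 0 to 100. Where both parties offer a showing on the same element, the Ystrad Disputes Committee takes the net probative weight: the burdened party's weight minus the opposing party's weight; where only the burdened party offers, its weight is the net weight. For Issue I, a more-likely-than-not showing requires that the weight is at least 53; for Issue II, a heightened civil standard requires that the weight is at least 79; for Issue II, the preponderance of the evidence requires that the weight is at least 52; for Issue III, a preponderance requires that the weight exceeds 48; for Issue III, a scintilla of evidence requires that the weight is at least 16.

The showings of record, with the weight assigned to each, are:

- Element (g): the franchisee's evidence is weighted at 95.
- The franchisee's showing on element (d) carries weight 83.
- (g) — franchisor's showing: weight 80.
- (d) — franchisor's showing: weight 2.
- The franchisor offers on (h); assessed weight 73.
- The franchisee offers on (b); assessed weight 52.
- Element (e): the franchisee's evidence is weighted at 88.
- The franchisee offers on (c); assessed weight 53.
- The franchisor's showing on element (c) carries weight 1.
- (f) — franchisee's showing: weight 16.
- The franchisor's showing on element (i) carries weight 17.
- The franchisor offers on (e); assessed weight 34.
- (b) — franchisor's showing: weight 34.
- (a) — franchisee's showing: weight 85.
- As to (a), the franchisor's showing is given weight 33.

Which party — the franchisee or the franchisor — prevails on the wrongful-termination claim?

— Issue I —
Stage I.1 (franchisee, a more-likely-than-not showing, weight is at least 53): (a) net 85−33=52 < 53 — fails.
  The franchisee does not carry Stage I.1.
So the franchisor prevails on this issue.
— Issue II —
At Stage II.1 the franchisee must meet the preponderance of the evidence (weight is at least 52): on (c) the weight is 53 less the opposing 1 gives net 52, which does reach 52, so (c) meets the standard.
  Stage II.1 carried; the burden remains with the franchisee.
At Stage II.2 the franchisee must meet a heightened civil standard (weight is at least 79): on (d) the weight is 83 less the opposing 2 gives net 81, ≥ 79, so (d) meets the standard.
  The franchisee carries the last stage.
All stages carried — the franchisee prevails on this issue.
— Issue III —
Stage III.1 (franchisee, a preponderance, weight exceeds 48): (e) net 88−34=54 > 48 — meets.
  Stage III.1 is satisfied; the franchisee continues to bear the burden.
Stage III.2 (franchisee, a scintilla of evidence, weight is at least 16): (f) 16 ≥ 16 — meets; (g) net 95−80=15 < 16 — fails.
  Not every element is met, so the franchisee fails to carry Stage III.2.
The analysis ends at Stage III.2; the franchisor prevails on this issue.
Per-issue: Issue I → franchisor; Issue II → franchisee; Issue III → franchisor. The franchisee must prevail on every issue; overall, the franchisor prevails.

franchisor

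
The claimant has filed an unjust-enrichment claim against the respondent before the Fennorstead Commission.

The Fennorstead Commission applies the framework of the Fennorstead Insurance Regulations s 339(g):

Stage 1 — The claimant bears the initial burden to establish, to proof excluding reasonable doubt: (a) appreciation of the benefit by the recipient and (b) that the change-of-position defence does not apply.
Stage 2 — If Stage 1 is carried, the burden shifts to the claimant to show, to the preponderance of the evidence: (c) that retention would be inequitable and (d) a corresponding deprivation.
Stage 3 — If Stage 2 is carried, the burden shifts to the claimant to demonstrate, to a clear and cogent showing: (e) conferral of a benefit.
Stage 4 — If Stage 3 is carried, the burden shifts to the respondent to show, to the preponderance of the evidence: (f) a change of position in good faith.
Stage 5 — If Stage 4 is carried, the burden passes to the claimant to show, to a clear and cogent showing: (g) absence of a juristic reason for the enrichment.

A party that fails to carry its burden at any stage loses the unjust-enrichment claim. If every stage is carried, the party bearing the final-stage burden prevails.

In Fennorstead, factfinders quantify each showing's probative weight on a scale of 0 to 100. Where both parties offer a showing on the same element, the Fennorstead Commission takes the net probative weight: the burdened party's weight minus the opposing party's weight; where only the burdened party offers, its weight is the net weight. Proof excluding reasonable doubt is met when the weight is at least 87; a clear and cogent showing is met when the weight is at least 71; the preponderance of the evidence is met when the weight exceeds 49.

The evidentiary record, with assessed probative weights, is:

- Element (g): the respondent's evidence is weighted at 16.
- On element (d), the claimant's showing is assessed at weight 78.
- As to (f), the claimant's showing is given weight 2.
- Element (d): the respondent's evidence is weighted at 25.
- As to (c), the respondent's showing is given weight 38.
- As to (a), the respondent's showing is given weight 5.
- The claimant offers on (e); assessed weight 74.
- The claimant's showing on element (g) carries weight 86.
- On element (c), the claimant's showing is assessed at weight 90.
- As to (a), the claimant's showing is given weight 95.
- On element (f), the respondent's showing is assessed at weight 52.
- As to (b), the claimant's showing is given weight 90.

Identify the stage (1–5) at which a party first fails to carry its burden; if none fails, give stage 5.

stage 5

At Stage 1 the claimant must meet proof excluding reasonable doubt (weight is at least 87): on (a) the weight is 95 less the opposing 5 gives net 90, which does reach 87, so (a) meets the standard; on (b) the weight is 90, ≥ 87, so (b) meets the standard.
  Stage 1 is satisfied; the claimant continues to bear the burden.
At Stage 2 the claimant must meet the preponderance of the evidence (weight exceeds 49): on (c) the weight is 90 less the opposing 38 gives net 52, which does exceed 49, so (c) meets the standard; on (d) the weight is 78 less the opposing 25 gives net 53, > 49, so (d) meets the standard.
  Stage 2 is satisfied; the claimant continues to bear the burden.
At Stage 3 the claimant must meet a clear and cogent showing (weight is at least 71): on (e) the weight is 74, ≥ 71, so (e) meets the standard.
  Stage 3 is satisfied; the onus moves to the respondent.
At Stage 4 the respondent must meet the preponderance of the evidence (weight exceeds 49): on (f) the weight is 52 less the opposing 2 gives net 50, > 49, so (f) meets the standard.
  Stage 4 is satisfied; the onus moves to the claimant.
At Stage 5 the claimant must meet a clear and cogent showing (weight is at least 71): on (g) the weight is 86 less the opposing 16 gives net 70, < 71, so (g) does not meet the standard.
  Stage 5 not carried; the claimant fails its burden.
The respondent prevails.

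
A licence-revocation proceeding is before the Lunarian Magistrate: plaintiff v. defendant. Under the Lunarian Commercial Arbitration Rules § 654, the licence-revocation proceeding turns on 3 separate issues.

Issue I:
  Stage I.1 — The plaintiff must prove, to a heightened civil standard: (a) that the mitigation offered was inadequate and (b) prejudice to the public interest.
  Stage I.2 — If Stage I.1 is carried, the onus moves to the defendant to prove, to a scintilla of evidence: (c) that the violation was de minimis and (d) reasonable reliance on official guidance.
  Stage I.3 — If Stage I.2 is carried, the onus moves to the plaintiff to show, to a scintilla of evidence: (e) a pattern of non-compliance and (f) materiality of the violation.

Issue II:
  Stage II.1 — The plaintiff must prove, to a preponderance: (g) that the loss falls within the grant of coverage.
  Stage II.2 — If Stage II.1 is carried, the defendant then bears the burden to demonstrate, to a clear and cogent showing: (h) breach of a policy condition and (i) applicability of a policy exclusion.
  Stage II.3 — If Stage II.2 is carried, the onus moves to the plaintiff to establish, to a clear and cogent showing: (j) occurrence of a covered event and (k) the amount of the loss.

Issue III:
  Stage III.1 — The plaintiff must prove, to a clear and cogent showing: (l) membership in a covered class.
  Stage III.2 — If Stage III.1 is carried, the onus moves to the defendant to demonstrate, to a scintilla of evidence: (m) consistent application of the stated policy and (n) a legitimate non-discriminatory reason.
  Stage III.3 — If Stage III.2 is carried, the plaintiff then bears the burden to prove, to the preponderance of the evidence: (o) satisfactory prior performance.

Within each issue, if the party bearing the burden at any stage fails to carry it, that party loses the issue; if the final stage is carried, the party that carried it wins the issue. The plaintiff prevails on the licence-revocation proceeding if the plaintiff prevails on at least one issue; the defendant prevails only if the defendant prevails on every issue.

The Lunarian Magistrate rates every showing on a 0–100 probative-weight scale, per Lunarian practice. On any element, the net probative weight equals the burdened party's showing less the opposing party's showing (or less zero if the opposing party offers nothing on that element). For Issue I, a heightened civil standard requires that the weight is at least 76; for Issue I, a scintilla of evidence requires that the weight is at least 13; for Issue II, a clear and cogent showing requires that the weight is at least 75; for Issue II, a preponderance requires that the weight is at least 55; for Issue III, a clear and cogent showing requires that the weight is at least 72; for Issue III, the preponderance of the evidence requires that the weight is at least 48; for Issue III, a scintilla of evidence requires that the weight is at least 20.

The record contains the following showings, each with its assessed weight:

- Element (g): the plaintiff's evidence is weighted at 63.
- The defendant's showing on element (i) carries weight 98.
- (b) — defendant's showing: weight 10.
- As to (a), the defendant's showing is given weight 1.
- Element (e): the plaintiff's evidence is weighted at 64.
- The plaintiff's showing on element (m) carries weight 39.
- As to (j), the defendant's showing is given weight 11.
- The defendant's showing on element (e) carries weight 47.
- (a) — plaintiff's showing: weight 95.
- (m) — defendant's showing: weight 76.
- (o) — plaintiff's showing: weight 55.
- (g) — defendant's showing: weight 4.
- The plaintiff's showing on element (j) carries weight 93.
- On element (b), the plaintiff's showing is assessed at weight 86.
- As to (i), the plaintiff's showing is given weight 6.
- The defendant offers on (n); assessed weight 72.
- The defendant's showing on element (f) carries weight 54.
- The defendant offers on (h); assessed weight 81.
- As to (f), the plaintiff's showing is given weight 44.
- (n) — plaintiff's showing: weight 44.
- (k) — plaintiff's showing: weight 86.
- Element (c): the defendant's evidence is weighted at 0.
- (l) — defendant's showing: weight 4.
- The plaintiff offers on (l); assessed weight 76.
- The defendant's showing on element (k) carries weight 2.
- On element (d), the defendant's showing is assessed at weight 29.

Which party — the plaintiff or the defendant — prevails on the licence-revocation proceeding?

— Issue I —
At Stage I.1 the plaintiff must meet a heightened civil standard (weight is at least 76): on (a) the weight is 95 less the opposing 1 gives net 94, which does reach 76, so (a) meets the standard; on (b) the weight is 86 less the opposing 10 gives net 76, which does reach 76, so (b) meets the standard.
  Stage I.1 carried; the burden shifts to the defendant.
At Stage I.2 the defendant must meet a scintilla of evidence (weight is at least 13): on (c) the weight is 0, < 13, so (c) does not meet the standard; on (d) the weight is 29, which does reach 13, so (d) meets the standard.
  Stage I.2 not carried; the defendant fails its burden.
The plaintiff prevails on this issue.
— Issue II —
At Stage II.1 the plaintiff must meet a preponderance (weight is at least 55): on (g) the weight is 63 less the opposing 4 gives net 59, which does reach 55, so (g) meets the standard.
  The plaintiff carries Stage II.1; the defendant now bears the burden.
At Stage II.2 the defendant must meet a clear and cogent showing (weight is at least 75): on (h) the weight is 81, which does reach 75, so (h) meets the standard; on (i) the weight is 98 less the opposing 6 gives net 92, ≥ 75, so (i) meets the standard.
  All elements met. The burden passes to the plaintiff.
At Stage II.3 the plaintiff must meet a clear and cogent showing (weight is at least 75): on (j) the weight is 93 less the opposing 11 gives net 82, ≥ 75, so (j) meets the standard; on (k) the weight is 86 less the opposing 2 gives net 84, ≥ 75, so (k) meets the standard.
  The plaintiff carries the last stage.
Every stage carried; the plaintiff prevails on this issue.
— Issue III —
At Stage III.1 the plaintiff must meet a clear and cogent showing (weight is at least 72): on (l) the weight is 76 less the opposing 4 gives net 72, ≥ 72, so (l) meets the standard.
  Stage III.1 is satisfied; the onus moves to the defendant.
At Stage III.2 the defendant must meet a scintilla of evidence (weight is at least 20): on (m) the weight is 76 less the opposing 39 gives net 37, ≥ 20, so (m) meets the standard; on (n) the weight is 72 less the opposing 44 gives net 28, ≥ 20, so (n) meets the standard.
  All elements met. The burden passes to the plaintiff.
At Stage III.3 the plaintiff must meet the preponderance of the evidence (weight is at least 48): on (o) the weight is 55, which does reach 48, so (o) meets the standard.
  The plaintiff carries the last stage.
With every stage satisfied, the plaintiff prevails on this issue.
Per-issue: Issue I → plaintiff; Issue II → plaintiff; Issue III → plaintiff. The plaintiff must prevail on at least one issue; overall, the plaintiff prevails.

plaintiff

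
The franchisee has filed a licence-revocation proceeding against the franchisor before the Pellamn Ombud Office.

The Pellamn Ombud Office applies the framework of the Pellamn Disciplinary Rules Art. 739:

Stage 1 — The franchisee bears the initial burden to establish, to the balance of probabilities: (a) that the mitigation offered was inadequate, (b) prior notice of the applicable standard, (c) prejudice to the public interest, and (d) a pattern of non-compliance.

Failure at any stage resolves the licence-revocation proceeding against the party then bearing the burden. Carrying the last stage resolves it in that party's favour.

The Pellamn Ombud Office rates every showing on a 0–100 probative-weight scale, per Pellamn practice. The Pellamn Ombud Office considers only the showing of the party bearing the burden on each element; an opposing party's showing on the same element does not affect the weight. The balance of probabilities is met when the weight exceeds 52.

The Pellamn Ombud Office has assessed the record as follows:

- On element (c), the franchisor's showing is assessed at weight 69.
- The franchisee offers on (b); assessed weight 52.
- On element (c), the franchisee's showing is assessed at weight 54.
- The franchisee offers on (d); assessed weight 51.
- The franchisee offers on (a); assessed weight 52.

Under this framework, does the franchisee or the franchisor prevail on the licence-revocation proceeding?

franchisor

Stage 1 — burden on franchisee; standard: the balance of probabilities (weight exceeds 52).
    (a): 52 ≤ 52 [not met]
    (b): 52 ≤ 52 [not met]
    (c): 54 (franchisor's 69 disregarded) > 52 [met]
    (d): 51 ≤ 52 [not met]
  The franchisee does not carry Stage 1.
So the franchisor prevails.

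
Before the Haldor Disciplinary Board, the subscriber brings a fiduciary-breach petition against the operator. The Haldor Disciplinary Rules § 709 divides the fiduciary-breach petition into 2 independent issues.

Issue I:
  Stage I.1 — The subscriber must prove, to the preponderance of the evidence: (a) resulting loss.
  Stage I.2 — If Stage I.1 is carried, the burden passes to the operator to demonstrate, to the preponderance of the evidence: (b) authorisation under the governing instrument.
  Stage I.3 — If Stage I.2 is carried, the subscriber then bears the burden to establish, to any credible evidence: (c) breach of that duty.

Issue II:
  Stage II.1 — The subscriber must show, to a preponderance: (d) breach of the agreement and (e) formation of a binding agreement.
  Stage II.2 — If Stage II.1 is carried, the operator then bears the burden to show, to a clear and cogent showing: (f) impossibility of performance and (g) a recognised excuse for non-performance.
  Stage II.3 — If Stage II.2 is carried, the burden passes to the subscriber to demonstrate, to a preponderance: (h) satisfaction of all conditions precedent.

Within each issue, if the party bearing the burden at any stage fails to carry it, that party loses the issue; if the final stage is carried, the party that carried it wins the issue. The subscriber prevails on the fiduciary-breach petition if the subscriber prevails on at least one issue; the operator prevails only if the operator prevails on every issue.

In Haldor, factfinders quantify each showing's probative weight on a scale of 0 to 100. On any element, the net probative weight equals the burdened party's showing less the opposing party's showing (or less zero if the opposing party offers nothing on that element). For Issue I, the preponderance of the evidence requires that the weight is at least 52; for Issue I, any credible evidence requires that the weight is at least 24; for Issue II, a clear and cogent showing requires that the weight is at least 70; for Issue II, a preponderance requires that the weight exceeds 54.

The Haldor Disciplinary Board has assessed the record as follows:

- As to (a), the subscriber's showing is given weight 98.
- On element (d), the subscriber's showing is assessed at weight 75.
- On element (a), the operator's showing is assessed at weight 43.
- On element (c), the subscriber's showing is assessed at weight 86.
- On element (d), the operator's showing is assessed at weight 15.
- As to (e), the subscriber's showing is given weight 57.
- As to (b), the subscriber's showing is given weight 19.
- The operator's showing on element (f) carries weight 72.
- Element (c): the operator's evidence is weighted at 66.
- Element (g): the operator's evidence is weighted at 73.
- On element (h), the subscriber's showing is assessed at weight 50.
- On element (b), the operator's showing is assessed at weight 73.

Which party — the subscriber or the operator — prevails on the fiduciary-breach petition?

operator

— Issue I —
At Stage I.1 the subscriber must meet the preponderance of the evidence (weight is at least 52): on (a) the weight is 98 less the opposing 43 gives net 55, ≥ 52, so (a) meets the standard.
  All elements met. The burden passes to the operator.
At Stage I.2 the operator must meet the preponderance of the evidence (weight is at least 52): on (b) the weight is 73 less the opposing 19 gives net 54, ≥ 52, so (b) meets the standard.
  All elements met. The burden passes to the subscriber.
At Stage I.3 the subscriber must meet any credible evidence (weight is at least 24): on (c) the weight is 86 less the opposing 66 gives net 20, < 24, so (c) does not meet the standard.
  Not every element is met, so the subscriber fails to carry Stage I.3.
The operator prevails on this issue.
— Issue II —
Stage II.1 (subscriber, a preponderance, weight exceeds 54): (d) net 75−15=60 > 54 — meets; (e) 57 > 54 — meets.
  Stage II.1 is satisfied; the onus moves to the operator.
Stage II.2 (operator, a clear and cogent showing, weight is at least 70): (f) 72 ≥ 70 — meets; (g) 73 ≥ 70 — meets.
  Stage II.2 is satisfied; the onus moves to the subscriber.
Stage II.3 (subscriber, a preponderance, weight exceeds 54): (h) 50 ≤ 54 — fails.
  Not every element is met, so the subscriber fails to carry Stage II.3.
So the operator prevails on this issue.
Per-issue: Issue I → operator; Issue II → operator. The subscriber must prevail on at least one issue; overall, the operator prevails.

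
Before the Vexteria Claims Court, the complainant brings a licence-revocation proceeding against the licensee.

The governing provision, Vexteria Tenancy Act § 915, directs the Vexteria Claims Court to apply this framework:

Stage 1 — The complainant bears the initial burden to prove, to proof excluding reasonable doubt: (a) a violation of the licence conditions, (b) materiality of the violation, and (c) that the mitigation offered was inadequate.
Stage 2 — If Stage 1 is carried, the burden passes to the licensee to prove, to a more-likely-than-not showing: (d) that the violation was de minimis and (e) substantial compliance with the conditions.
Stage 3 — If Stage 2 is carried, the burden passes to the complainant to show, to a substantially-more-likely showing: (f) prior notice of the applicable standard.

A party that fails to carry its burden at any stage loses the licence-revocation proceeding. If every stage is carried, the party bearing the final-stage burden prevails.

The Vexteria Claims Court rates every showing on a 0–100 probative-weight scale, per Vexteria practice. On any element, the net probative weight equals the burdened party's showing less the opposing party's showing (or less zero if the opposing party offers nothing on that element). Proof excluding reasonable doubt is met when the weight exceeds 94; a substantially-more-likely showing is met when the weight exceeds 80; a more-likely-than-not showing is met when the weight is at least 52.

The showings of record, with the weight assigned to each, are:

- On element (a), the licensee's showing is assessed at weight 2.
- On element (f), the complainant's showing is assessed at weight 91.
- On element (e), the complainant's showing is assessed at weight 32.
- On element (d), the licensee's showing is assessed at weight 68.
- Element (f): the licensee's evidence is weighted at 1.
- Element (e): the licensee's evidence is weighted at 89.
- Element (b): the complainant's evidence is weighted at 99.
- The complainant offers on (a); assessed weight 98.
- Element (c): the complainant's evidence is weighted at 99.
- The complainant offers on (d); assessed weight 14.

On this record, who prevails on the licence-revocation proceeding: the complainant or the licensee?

complainant

At Stage 1 the complainant must meet proof excluding reasonable doubt (weight exceeds 94): on (a) the weight is 98 less the opposing 2 gives net 96, which does exceed 94, so (a) meets the standard; on (b) the weight is 99, which does exceed 94, so (b) meets the standard; on (c) the weight is 99, which does exceed 94, so (c) meets the standard.
  Stage 1 carried; the burden shifts to the licensee.
At Stage 2 the licensee must meet a more-likely-than-not showing (weight is at least 52): on (d) the weight is 68 less the opposing 14 gives net 54, ≥ 52, so (d) meets the standard; on (e) the weight is 89 less the opposing 32 gives net 57, ≥ 52, so (e) meets the standard.
  Stage 2 carried; the burden shifts to the complainant.
At Stage 3 the complainant must meet a substantially-more-likely showing (weight exceeds 80): on (f) the weight is 91 less the opposing 1 gives net 90, which does exceed 80, so (f) meets the standard.
  The complainant carries the last stage.
Every stage carried; the complainant prevails.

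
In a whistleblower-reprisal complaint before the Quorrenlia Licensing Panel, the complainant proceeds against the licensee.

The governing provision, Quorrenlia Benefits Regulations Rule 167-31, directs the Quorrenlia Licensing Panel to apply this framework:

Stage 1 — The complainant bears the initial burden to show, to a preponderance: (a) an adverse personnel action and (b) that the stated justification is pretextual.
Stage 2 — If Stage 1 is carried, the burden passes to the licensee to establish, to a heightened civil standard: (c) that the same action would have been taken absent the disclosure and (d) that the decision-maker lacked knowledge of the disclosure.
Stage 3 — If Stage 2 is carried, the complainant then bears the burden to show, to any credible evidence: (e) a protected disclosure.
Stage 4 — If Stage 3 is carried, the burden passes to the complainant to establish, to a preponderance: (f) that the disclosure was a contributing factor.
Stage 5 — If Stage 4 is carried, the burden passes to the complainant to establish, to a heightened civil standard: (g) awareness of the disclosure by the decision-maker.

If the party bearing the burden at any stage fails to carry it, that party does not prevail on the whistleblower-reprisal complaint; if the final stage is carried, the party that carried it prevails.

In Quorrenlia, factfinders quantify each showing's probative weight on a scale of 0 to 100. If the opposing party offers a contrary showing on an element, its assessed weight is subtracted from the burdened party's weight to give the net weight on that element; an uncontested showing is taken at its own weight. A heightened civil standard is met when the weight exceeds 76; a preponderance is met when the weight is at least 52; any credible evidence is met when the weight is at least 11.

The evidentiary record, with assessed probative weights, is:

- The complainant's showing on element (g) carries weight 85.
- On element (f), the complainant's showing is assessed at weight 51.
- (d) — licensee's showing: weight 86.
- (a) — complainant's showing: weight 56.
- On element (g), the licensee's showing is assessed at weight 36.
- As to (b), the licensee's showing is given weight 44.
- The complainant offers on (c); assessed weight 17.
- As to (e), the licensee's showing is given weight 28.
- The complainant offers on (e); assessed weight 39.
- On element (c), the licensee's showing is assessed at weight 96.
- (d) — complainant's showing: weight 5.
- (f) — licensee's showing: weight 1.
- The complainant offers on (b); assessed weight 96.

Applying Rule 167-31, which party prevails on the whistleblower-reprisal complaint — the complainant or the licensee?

licensee

At Stage 1 the complainant must meet a preponderance (weight is at least 52): on (a) the weight is 56, ≥ 52, so (a) meets the standard; on (b) the weight is 96 less the opposing 44 gives net 52, ≥ 52, so (b) meets the standard.
  Stage 1 carried; the burden shifts to the licensee.
At Stage 2 the licensee must meet a heightened civil standard (weight exceeds 76): on (c) the weight is 96 less the opposing 17 gives net 79, > 76, so (c) meets the standard; on (d) the weight is 86 less the opposing 5 gives net 81, which does exceed 76, so (d) meets the standard.
  Stage 2 carried; the burden shifts to the complainant.
At Stage 3 the complainant must meet any credible evidence (weight is at least 11): on (e) the weight is 39 less the opposing 28 gives net 11, which does reach 11, so (e) meets the standard.
  All elements met. The complainant retains the burden for Stage 4.
At Stage 4 the complainant must meet a preponderance (weight is at least 52): on (f) the weight is 51 less the opposing 1 gives net 50, which does not reach 52, so (f) does not meet the standard.
  The complainant does not carry Stage 4.
The licensee prevails.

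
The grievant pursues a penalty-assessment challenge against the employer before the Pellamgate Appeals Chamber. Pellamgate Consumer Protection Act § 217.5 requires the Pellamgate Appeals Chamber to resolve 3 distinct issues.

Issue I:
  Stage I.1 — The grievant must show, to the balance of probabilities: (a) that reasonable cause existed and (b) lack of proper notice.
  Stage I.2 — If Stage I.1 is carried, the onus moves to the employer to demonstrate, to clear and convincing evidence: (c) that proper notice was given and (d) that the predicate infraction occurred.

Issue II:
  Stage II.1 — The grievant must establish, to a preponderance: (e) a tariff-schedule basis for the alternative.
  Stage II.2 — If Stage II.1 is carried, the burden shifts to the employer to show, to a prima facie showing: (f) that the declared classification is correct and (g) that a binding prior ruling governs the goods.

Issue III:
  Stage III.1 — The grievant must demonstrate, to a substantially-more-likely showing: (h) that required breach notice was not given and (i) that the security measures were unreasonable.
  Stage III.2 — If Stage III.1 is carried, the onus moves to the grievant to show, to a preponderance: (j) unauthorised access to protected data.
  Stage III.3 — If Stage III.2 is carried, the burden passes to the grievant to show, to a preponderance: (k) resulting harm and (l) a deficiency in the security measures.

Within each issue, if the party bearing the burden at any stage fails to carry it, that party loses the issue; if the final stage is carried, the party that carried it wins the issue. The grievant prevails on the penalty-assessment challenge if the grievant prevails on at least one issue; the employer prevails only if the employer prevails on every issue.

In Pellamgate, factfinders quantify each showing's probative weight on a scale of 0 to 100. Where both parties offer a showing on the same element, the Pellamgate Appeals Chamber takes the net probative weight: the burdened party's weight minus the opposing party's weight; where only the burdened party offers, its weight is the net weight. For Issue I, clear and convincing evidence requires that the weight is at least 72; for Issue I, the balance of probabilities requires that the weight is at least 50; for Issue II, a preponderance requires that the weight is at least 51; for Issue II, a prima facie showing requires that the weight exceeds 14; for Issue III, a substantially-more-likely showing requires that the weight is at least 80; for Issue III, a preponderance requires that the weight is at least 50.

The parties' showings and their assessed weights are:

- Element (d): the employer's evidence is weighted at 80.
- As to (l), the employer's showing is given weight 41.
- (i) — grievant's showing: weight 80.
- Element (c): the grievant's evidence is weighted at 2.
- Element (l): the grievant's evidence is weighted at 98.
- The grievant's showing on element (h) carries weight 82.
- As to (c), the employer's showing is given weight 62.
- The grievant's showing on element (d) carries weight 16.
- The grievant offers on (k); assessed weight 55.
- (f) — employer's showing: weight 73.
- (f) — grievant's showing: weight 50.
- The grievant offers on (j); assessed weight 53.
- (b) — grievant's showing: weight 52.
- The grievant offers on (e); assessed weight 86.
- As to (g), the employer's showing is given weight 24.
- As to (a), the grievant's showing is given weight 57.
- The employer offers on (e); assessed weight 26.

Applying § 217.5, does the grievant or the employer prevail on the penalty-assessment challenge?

grievant

— Issue I —
Stage I.1 (grievant, the balance of probabilities, weight is at least 50): (a) 57 ≥ 50 — meets; (b) 52 ≥ 50 — meets.
  Stage I.1 carried; the burden shifts to the employer.
Stage I.2 (employer, clear and convincing evidence, weight is at least 72): (c) net 62−2=60 < 72 — fails; (d) net 80−16=64 < 72 — fails.
  Not every element is met, so the employer fails to carry Stage I.2.
The grievant prevails on this issue.
— Issue II —
Stage II.1 — burden on grievant; standard: a preponderance (weight is at least 51).
    (e): 86 − 26 = 60 ≥ 51 [met]
  The grievant carries Stage II.1; the employer now bears the burden.
Stage II.2 — burden on employer; standard: a prima facie showing (weight exceeds 14).
    (f): 73 − 50 = 23 > 14 [met]
    (g): 24 > 14 [met]
  All elements met at the final stage.
All stages carried — the employer prevails on this issue.
— Issue III —
Stage III.1 — burden on grievant; standard: a substantially-more-likely showing (weight is at least 80).
    (h): 82 ≥ 80 [met]
    (i): 80 ≥ 80 [met]
  All elements met. The grievant retains the burden for Stage III.2.
Stage III.2 — burden on grievant; standard: a preponderance (weight is at least 50).
    (j): 53 ≥ 50 [met]
  Stage III.2 carried; the burden remains with the grievant.
Stage III.3 — burden on grievant; standard: a preponderance (weight is at least 50).
    (k): 55 ≥ 50 [met]
    (l): 98 − 41 = 57 ≥ 50 [met]
  All elements met at the final stage.
With every stage satisfied, the grievant prevails on this issue.
Per-issue: Issue I → grievant; Issue II → employer; Issue III → grievant. The grievant must prevail on at least one issue; overall, the grievant prevails.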